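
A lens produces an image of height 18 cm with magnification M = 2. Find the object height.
ho = |hi|/|M| = 9 cm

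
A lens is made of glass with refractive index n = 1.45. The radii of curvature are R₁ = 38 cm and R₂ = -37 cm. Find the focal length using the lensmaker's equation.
1/f = (n − 1)(1/R₁ − 1/R₂) → f = 41.66 cm (converging lens)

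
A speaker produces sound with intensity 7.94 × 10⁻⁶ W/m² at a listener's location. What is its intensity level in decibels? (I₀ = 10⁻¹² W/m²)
β = 10·log₁₀(I/I₀) = 69 dB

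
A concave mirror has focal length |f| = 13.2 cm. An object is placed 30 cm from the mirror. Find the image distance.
f = +13.2 cm (concave); 1/di = 1/f − 1/do → di = 23.57 cm (real image, in front of mirror)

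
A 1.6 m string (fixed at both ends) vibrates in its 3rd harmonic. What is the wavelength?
λₙ = 2L/n = 1.067 m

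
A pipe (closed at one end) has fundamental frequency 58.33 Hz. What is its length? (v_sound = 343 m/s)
L = v/(4f₁) = 1.47 m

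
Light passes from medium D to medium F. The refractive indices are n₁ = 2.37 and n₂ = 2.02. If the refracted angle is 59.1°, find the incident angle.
sin θ₁ = (n₂/n₁)·sin θ₂ → θ₁ = 47°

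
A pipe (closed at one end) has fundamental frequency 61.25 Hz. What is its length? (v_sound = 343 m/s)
L = v/(4f₁) = 1.4 m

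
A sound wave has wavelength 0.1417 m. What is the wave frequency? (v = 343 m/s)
f = v/λ = 2421 Hz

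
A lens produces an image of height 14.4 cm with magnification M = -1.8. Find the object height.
ho = |hi|/|M| = 8 cm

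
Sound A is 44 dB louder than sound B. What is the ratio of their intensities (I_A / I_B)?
I_A/I_B = 10^(Δβ/10) = 25120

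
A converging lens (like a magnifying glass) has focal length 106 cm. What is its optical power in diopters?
P = 1/f = 0.9434 D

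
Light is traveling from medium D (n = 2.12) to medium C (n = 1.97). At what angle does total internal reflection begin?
θc = arcsin(n₂/n₁) = 68.32°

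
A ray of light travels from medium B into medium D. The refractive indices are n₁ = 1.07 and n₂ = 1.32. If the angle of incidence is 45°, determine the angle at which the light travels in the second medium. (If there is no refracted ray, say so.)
sin θ₂ = (n₁/n₂)·sin θ₁ = 0.5732 → θ₂ = 34.97°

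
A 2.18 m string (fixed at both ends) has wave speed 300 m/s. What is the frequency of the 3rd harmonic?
fₙ = nv/(2L) = 206.4 Hz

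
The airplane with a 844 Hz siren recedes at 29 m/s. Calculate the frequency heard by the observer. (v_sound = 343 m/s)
f_obs = f·v/(v + v_s) = 778.2 Hz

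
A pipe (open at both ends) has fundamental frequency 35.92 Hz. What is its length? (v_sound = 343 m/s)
L = v/(2f₁) = 4.774 m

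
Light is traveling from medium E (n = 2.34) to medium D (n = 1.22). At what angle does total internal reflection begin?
θc = arcsin(n₂/n₁) = 31.42°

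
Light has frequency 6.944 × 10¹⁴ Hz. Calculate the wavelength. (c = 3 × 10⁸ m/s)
λ = c/f = 432 nm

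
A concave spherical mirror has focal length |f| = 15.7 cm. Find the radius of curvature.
R = 2|f| = 31.4 cm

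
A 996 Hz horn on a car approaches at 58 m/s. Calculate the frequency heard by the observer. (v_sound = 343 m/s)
f_obs = f·v/(v − v_s) = 1199 Hz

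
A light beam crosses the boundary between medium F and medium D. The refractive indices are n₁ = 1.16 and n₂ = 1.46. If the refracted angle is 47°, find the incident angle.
sin θ₁ = (n₂/n₁)·sin θ₂ → θ₁ = 67°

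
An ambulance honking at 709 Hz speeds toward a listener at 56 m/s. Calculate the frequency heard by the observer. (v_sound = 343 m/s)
f_obs = f·v/(v − v_s) = 847.3 Hz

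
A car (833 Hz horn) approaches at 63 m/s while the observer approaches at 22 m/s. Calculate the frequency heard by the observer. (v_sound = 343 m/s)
f_obs = f·(v + v_o)/(v − v_s) = 1086 Hz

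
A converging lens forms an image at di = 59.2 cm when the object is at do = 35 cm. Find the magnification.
M = −di/do = -1.691 (inverted image)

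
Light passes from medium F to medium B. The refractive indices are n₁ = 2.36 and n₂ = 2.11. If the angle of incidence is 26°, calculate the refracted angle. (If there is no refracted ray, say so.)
sin θ₂ = (n₁/n₂)·sin θ₁ = 0.4903 → θ₂ = 29.36°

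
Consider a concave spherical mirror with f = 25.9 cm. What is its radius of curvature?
R = 2|f| = 51.8 cm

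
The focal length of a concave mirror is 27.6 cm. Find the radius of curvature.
R = 2|f| = 55.2 cm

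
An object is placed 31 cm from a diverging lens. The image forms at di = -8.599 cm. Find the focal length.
1/f = 1/do + 1/di → f = -11.9 cm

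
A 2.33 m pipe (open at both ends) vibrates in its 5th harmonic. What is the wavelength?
λₙ = 2L/n = 0.932 m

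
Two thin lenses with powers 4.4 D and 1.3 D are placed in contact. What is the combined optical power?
P_total = P₁ + P₂ = 5.7 D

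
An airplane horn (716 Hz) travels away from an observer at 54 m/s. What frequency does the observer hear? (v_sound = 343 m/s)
f_obs = f·v/(v + v_s) = 618.6 Hz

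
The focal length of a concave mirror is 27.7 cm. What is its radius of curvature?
R = 2|f| = 55.4 cm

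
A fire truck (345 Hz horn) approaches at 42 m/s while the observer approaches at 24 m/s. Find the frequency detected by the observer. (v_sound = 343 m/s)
f_obs = f·(v + v_o)/(v − v_s) = 420.6 Hz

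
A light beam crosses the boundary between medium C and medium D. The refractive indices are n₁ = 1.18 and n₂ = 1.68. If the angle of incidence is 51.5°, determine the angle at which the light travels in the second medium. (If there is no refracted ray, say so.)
sin θ₂ = (n₁/n₂)·sin θ₁ = 0.5497 → θ₂ = 33.35°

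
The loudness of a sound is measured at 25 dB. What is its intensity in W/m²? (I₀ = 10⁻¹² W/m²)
I = I₀·10^(β/10) = 3.16 × 10⁻¹⁰ W/m²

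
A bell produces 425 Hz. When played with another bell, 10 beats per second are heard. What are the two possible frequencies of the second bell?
f₂ = 425 ± 10 Hz → 435 Hz or 415 Hz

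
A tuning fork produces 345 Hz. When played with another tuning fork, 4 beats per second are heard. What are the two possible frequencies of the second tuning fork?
f₂ = 345 ± 4 Hz → 349 Hz or 341 Hz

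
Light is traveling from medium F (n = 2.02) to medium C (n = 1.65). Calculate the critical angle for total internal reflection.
θc = arcsin(n₂/n₁) = 54.77°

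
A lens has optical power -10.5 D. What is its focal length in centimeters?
f = 1/P = -9.524 cm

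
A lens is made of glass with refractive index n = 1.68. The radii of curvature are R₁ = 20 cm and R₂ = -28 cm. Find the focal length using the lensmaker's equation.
1/f = (n − 1)(1/R₁ − 1/R₂) → f = 17.16 cm (converging lens)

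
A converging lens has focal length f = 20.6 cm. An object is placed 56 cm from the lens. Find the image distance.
1/di = 1/f − 1/do → di = 32.59 cm (real image)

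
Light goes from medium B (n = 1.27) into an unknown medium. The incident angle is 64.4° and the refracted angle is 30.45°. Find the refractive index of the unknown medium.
n₂ = n₁·sin θ₁ / sin θ₂ = 2.26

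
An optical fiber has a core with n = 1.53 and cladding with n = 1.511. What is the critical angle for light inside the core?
θc = arcsin(n_cladding/n_core) = 80.96°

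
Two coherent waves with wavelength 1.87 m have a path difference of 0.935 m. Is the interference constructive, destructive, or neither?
destructive — path difference = 0.5λ, an odd multiple of λ/2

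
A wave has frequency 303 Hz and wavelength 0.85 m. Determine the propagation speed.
v = fλ = 257.6 m/s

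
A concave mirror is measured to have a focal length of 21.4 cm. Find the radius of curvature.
R = 2|f| = 42.8 cm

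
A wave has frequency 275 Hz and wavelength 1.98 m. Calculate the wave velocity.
v = fλ = 544.5 m/s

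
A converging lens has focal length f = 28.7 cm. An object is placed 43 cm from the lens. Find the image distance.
1/di = 1/f − 1/do → di = 86.3 cm (real image)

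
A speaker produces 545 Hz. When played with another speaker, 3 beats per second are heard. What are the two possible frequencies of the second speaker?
f₂ = 545 ± 3 Hz → 548 Hz or 542 Hz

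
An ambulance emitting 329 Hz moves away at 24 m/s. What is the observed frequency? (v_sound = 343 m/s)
f_obs = f·v/(v + v_s) = 307.5 Hz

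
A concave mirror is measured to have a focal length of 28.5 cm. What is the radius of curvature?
R = 2|f| = 57 cm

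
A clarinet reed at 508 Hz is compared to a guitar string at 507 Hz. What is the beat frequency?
1 Hz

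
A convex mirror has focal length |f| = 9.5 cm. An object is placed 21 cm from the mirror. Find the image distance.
f = −9.5 cm (convex); 1/di = 1/f − 1/do → di = -6.541 cm (virtual image, behind mirror)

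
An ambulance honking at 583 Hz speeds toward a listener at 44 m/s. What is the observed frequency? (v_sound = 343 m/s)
f_obs = f·v/(v − v_s) = 668.8 Hz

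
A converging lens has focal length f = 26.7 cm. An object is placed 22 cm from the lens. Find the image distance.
1/di = 1/f − 1/do → di = -125 cm (virtual image)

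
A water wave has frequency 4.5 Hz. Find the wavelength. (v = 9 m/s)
λ = v/f = 2 m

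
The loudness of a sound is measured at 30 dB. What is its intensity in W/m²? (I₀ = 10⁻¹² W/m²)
I = I₀·10^(β/10) = 1.00 × 10⁻⁹ W/m²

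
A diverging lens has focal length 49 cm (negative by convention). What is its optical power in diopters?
P = 1/f = -2.041 D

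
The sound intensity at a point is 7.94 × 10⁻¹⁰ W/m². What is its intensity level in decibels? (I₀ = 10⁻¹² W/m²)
β = 10·log₁₀(I/I₀) = 29 dB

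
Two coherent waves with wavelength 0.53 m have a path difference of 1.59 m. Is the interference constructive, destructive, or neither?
constructive — path difference = 3λ, a whole number of wavelengths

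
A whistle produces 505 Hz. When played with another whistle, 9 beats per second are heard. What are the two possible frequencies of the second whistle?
f₂ = 505 ± 9 Hz → 514 Hz or 496 Hz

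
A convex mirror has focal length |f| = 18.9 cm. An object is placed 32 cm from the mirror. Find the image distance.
f = −18.9 cm (convex); 1/di = 1/f − 1/do → di = -11.88 cm (virtual image, behind mirror)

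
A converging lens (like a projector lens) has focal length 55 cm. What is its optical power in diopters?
P = 1/f = 1.818 D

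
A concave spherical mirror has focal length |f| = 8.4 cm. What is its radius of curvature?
R = 2|f| = 16.8 cm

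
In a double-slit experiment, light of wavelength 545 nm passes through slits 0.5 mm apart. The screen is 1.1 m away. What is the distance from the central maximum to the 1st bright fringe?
y = mλL/d = 1.199 mm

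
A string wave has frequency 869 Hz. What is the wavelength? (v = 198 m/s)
λ = v/f = 0.2278 m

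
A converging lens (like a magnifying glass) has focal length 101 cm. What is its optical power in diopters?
P = 1/f = 0.9901 D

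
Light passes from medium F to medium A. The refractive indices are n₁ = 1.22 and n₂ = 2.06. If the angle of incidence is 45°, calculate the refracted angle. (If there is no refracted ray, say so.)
sin θ₂ = (n₁/n₂)·sin θ₁ = 0.4188 → θ₂ = 24.76°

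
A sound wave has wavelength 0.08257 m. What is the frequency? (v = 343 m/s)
f = v/λ = 4154 Hz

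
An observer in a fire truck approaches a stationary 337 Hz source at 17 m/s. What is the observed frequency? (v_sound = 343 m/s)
f_obs = f·(v + v_o)/v = 353.7 Hz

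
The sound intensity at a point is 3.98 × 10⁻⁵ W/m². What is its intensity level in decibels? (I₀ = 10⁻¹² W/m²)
β = 10·log₁₀(I/I₀) = 76 dB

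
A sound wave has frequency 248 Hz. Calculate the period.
T = 1/f = 0.004032 s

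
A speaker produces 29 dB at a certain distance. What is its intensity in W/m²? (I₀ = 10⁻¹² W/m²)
I = I₀·10^(β/10) = 7.94 × 10⁻¹⁰ W/m²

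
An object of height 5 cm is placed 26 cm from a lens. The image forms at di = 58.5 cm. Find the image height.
hi = (-di/do) × ho = -11.25 cm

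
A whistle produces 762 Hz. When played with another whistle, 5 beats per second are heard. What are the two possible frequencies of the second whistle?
f₂ = 762 ± 5 Hz → 767 Hz or 757 Hz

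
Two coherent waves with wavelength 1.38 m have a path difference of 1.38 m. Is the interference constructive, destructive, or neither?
constructive — path difference = 1λ, a whole number of wavelengths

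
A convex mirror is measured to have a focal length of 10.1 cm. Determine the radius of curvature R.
R = 2|f| = 20.2 cm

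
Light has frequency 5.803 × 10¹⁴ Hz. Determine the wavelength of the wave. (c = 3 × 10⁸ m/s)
λ = c/f = 517 nm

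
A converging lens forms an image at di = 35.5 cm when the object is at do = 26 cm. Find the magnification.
M = −di/do = -1.365 (inverted image)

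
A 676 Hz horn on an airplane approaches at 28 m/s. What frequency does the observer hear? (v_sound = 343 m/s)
f_obs = f·v/(v − v_s) = 736.1 Hz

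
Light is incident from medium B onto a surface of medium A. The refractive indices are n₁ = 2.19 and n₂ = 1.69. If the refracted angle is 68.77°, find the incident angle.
sin θ₁ = (n₂/n₁)·sin θ₂ → θ₁ = 46°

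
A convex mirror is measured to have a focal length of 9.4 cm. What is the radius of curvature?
R = 2|f| = 18.8 cm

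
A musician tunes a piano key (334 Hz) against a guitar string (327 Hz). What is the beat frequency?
7 Hz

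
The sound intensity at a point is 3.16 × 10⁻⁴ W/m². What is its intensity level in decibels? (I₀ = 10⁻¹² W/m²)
β = 10·log₁₀(I/I₀) = 85 dB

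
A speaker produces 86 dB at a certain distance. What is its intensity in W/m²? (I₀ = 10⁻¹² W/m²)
I = I₀·10^(β/10) = 3.98 × 10⁻⁴ W/m²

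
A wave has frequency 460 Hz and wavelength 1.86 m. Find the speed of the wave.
v = fλ = 855.6 m/s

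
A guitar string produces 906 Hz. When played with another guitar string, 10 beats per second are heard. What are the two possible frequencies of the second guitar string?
f₂ = 906 ± 10 Hz → 916 Hz or 896 Hz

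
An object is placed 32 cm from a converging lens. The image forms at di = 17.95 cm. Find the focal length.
1/f = 1/do + 1/di → f = 11.5 cm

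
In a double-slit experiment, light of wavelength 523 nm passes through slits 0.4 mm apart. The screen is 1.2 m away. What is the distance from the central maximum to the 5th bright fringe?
y = mλL/d = 7.845 mm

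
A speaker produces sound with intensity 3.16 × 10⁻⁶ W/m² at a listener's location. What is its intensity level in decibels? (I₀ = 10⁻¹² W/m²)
β = 10·log₁₀(I/I₀) = 65 dB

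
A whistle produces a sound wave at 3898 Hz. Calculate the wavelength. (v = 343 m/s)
λ = v/f = 0.08799 m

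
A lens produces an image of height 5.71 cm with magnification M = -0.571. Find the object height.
ho = |hi|/|M| = 10 cm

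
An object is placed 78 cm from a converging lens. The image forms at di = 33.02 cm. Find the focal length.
1/f = 1/do + 1/di → f = 23.2 cm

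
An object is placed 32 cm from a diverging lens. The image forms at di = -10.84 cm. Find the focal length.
1/f = 1/do + 1/di → f = -16.39 cm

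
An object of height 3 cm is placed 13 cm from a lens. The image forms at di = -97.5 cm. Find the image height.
hi = (-di/do) × ho = 22.5 cm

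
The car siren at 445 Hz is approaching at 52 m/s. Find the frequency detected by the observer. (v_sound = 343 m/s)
f_obs = f·v/(v − v_s) = 524.5 Hz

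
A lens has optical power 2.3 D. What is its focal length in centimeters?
f = 1/P = 43.48 cm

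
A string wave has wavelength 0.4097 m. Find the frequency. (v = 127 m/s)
f = v/λ = 310 Hz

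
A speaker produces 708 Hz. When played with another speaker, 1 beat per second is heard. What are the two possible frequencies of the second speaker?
f₂ = 708 ± 1 Hz → 709 Hz or 707 Hz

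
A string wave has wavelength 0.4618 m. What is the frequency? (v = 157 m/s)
f = v/λ = 340 Hz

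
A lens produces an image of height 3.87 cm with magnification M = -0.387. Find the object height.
ho = |hi|/|M| = 10 cm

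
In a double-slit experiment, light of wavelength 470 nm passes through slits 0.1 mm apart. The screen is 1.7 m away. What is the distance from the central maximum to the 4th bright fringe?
y = mλL/d = 31.96 mm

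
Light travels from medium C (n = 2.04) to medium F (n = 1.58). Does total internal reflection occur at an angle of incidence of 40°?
θc = arcsin(n₂/n₁) = 50.76°; 40° < θc, so no — the ray refracts.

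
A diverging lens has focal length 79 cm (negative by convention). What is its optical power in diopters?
P = 1/f = -1.266 D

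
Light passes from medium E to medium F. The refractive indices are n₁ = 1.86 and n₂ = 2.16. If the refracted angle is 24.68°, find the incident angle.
sin θ₁ = (n₂/n₁)·sin θ₂ → θ₁ = 29.01°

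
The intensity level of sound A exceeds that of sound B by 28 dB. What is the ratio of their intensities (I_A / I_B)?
I_A/I_B = 10^(Δβ/10) = 631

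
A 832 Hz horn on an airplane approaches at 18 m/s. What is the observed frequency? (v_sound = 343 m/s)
f_obs = f·v/(v − v_s) = 878.1 Hz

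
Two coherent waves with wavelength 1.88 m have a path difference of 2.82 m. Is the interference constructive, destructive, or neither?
destructive — path difference = 1.5λ, an odd multiple of λ/2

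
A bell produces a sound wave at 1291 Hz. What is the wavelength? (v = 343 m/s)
λ = v/f = 0.2657 m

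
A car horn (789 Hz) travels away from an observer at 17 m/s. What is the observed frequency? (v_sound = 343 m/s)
f_obs = f·v/(v + v_s) = 751.7 Hz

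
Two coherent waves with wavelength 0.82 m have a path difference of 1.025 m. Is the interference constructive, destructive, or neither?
neither (partial) — path difference = 1.25λ, neither a whole number of wavelengths nor an odd multiple of λ/2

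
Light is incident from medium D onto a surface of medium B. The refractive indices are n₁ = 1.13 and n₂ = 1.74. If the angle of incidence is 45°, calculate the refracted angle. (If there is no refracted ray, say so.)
sin θ₂ = (n₁/n₂)·sin θ₁ = 0.4592 → θ₂ = 27.34°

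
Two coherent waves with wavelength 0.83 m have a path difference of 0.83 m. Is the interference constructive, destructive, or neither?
constructive — path difference = 1λ, a whole number of wavelengths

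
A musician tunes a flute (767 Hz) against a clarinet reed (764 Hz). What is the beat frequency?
3 Hz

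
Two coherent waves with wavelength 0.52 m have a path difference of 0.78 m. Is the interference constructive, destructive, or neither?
destructive — path difference = 1.5λ, an odd multiple of λ/2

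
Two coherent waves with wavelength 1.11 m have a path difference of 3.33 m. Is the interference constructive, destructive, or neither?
constructive — path difference = 3λ, a whole number of wavelengths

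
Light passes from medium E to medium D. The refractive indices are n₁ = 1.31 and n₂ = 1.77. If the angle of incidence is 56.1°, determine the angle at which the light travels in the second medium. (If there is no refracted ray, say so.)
sin θ₂ = (n₁/n₂)·sin θ₁ = 0.6143 → θ₂ = 37.9°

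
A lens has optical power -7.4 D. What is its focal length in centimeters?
f = 1/P = -13.51 cm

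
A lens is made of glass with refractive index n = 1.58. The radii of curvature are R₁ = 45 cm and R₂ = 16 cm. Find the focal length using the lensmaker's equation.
1/f = (n − 1)(1/R₁ − 1/R₂) → f = -42.81 cm (diverging lens)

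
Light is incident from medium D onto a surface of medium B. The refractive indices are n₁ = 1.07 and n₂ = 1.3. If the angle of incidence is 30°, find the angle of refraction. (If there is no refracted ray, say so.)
sin θ₂ = (n₁/n₂)·sin θ₁ = 0.4115 → θ₂ = 24.3°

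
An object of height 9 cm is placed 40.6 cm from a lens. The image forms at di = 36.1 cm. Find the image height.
hi = (-di/do) × ho = -8.002 cm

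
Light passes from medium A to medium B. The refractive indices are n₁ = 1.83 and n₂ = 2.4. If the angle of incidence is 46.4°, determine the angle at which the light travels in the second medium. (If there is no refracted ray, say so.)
sin θ₂ = (n₁/n₂)·sin θ₁ = 0.5522 → θ₂ = 33.52°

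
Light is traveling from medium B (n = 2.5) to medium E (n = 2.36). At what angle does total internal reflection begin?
θc = arcsin(n₂/n₁) = 70.73°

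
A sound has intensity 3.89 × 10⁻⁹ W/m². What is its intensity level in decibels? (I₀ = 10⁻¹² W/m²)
β = 10·log₁₀(I/I₀) = 35.9 dB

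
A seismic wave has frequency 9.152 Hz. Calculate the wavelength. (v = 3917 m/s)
λ = v/f = 428 m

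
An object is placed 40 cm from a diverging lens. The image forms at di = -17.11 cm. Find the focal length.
1/f = 1/do + 1/di → f = -29.9 cm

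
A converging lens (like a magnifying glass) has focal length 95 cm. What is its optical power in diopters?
P = 1/f = 1.053 D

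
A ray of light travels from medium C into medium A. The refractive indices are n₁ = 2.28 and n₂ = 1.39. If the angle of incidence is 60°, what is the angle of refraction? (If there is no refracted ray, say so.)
sin θ₂ = (n₁/n₂)·sin θ₁ = 1.421 > 1, so there is no refracted ray — the light undergoes total internal reflection.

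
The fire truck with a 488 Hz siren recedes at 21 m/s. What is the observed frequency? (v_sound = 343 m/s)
f_obs = f·v/(v + v_s) = 459.8 Hz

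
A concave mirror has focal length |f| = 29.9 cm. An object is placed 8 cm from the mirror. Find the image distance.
f = +29.9 cm (concave); 1/di = 1/f − 1/do → di = -10.92 cm (virtual image, behind mirror)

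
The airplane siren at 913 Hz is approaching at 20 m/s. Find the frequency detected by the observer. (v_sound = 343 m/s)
f_obs = f·v/(v − v_s) = 969.5 Hz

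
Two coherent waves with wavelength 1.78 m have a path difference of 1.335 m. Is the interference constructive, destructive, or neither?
neither (partial) — path difference = 0.75λ, neither a whole number of wavelengths nor an odd multiple of λ/2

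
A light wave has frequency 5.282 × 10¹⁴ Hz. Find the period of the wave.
T = 1/f = 1.893 × 10⁻¹⁵ s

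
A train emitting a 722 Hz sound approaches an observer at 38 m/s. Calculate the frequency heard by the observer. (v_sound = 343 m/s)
f_obs = f·v/(v − v_s) = 812 Hz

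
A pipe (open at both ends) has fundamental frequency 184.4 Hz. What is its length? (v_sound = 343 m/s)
L = v/(2f₁) = 0.93 m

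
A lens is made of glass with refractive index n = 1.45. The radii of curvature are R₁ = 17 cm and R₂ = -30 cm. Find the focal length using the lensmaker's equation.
1/f = (n − 1)(1/R₁ − 1/R₂) → f = 24.11 cm (converging lens)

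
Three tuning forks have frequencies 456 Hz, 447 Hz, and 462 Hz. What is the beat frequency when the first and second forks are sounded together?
9 Hz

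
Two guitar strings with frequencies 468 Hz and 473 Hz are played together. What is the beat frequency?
5 Hz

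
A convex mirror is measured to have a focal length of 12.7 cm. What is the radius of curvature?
R = 2|f| = 25.4 cm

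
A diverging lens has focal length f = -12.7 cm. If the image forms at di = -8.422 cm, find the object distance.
1/do = 1/f − 1/di → do = 25 cm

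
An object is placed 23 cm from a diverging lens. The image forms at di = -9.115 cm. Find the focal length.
1/f = 1/do + 1/di → f = -15.1 cm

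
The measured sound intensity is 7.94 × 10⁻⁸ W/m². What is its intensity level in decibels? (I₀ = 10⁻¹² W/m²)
β = 10·log₁₀(I/I₀) = 49 dB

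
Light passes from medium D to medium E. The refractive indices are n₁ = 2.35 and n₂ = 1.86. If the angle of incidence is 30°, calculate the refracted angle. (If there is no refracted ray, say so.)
sin θ₂ = (n₁/n₂)·sin θ₁ = 0.6317 → θ₂ = 39.18°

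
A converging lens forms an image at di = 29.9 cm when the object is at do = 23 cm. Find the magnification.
M = −di/do = -1.3 (inverted image)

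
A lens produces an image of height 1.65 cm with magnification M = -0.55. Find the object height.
ho = |hi|/|M| = 3 cm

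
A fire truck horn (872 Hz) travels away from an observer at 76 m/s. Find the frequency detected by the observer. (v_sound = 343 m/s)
f_obs = f·v/(v + v_s) = 713.8 Hz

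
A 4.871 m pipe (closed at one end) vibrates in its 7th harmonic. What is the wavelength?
λₙ = 4L/n = 2.783 m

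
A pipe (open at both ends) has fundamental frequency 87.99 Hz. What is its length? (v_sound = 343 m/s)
L = v/(2f₁) = 1.949 m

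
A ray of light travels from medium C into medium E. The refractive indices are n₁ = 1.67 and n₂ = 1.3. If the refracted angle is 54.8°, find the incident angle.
sin θ₁ = (n₂/n₁)·sin θ₂ → θ₁ = 39.5°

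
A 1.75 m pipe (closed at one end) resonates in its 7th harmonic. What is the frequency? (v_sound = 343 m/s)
fₙ = nv/(4L) = 343 Hz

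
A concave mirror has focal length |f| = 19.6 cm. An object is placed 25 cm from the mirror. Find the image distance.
f = +19.6 cm (concave); 1/di = 1/f − 1/do → di = 90.74 cm (real image, in front of mirror)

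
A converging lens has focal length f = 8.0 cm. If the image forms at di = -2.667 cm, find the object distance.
1/do = 1/f − 1/di → do = 2 cm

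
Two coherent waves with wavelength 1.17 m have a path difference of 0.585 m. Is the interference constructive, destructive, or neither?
destructive — path difference = 0.5λ, an odd multiple of λ/2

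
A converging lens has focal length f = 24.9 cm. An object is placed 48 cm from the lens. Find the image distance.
1/di = 1/f − 1/do → di = 51.74 cm (real image)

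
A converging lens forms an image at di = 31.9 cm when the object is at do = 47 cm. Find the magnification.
M = −di/do = -0.6787 (inverted image)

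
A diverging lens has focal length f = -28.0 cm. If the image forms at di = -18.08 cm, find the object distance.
1/do = 1/f − 1/di → do = 51.03 cm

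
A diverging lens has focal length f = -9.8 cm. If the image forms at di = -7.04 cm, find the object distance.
1/do = 1/f − 1/di → do = 25 cm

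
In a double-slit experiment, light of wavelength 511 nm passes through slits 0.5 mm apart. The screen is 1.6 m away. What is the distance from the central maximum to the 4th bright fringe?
y = mλL/d = 6.541 mm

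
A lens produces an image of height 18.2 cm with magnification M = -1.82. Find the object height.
ho = |hi|/|M| = 10 cm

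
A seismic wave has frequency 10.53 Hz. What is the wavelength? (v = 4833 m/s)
λ = v/f = 459 m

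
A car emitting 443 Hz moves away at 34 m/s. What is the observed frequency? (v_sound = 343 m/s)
f_obs = f·v/(v + v_s) = 403 Hz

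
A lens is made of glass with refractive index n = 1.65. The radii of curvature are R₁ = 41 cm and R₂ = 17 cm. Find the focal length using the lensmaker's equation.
1/f = (n − 1)(1/R₁ − 1/R₂) → f = -44.68 cm (diverging lens)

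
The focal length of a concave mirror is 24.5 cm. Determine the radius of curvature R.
R = 2|f| = 49 cm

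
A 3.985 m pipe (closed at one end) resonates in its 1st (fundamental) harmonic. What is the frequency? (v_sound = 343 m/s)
fₙ = nv/(4L) = 21.52 Hz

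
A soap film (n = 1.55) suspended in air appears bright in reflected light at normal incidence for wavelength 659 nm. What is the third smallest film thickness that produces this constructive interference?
2nt = (m − ½)λ with m = 3 → t = (m − ½)λ/(2n) = 531.5 nm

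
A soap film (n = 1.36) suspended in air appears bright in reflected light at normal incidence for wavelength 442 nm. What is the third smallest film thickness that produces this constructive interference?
2nt = (m − ½)λ with m = 3 → t = (m − ½)λ/(2n) = 406.2 nm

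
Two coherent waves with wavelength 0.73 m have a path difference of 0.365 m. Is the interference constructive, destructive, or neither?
destructive — path difference = 0.5λ, an odd multiple of λ/2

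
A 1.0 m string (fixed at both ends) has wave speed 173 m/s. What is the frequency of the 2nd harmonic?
fₙ = nv/(2L) = 173 Hz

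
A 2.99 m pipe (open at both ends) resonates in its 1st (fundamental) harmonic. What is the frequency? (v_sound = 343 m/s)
fₙ = nv/(2L) = 57.36 Hz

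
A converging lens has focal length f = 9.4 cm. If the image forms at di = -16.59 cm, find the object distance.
1/do = 1/f − 1/di → do = 6 cm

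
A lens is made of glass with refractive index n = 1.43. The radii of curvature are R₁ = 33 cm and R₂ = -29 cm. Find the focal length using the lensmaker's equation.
1/f = (n − 1)(1/R₁ − 1/R₂) → f = 35.9 cm (converging lens)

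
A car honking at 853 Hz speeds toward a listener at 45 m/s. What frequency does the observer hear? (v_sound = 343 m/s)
f_obs = f·v/(v − v_s) = 981.8 Hz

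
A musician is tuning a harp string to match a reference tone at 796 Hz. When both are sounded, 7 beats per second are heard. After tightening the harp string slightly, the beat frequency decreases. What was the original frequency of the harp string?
789 Hz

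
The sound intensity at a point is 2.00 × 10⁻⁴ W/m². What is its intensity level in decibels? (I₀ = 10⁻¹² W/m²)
β = 10·log₁₀(I/I₀) = 83.01 dB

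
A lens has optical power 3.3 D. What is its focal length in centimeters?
f = 1/P = 30.3 cm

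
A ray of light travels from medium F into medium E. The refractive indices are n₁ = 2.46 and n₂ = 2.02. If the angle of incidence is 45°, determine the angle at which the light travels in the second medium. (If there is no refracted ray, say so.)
sin θ₂ = (n₁/n₂)·sin θ₁ = 0.8611 → θ₂ = 59.44°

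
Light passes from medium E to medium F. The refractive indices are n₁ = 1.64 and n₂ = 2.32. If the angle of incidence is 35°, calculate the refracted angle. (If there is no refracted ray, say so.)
sin θ₂ = (n₁/n₂)·sin θ₁ = 0.4055 → θ₂ = 23.92°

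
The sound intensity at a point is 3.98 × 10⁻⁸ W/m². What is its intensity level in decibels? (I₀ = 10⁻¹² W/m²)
β = 10·log₁₀(I/I₀) = 46 dB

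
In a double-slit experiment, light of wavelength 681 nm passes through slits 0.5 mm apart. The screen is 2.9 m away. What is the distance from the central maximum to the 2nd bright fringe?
y = mλL/d = 7.9 mm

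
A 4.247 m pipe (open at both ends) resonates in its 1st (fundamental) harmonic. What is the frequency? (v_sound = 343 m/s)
fₙ = nv/(2L) = 40.38 Hz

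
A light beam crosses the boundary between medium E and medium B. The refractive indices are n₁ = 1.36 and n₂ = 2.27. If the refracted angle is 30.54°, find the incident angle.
sin θ₁ = (n₂/n₁)·sin θ₂ → θ₁ = 58.01°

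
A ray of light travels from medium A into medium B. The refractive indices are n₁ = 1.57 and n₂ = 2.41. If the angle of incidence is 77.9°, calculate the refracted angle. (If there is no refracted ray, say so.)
sin θ₂ = (n₁/n₂)·sin θ₁ = 0.637 → θ₂ = 39.57°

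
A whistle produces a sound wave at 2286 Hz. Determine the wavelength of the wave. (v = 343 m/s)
λ = v/f = 0.15 m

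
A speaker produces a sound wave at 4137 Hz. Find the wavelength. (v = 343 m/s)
λ = v/f = 0.08291 m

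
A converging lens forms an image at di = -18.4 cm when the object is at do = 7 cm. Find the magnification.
M = −di/do = 2.629 (upright image)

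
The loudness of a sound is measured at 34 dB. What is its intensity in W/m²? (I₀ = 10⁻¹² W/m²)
I = I₀·10^(β/10) = 2.51 × 10⁻⁹ W/m²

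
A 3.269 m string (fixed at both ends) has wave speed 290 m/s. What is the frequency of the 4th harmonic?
fₙ = nv/(2L) = 177.4 Hz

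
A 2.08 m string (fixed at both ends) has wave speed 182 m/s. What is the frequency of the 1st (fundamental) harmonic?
fₙ = nv/(2L) = 43.75 Hz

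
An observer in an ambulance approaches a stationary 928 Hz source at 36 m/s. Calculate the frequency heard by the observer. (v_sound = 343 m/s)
f_obs = f·(v + v_o)/v = 1025 Hz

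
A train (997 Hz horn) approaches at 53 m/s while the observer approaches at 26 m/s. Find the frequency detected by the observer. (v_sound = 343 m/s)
f_obs = f·(v + v_o)/(v − v_s) = 1269 Hz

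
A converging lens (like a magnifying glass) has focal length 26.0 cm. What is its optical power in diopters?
P = 1/f = 3.846 D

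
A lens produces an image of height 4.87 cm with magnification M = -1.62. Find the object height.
ho = |hi|/|M| = 3.006 cm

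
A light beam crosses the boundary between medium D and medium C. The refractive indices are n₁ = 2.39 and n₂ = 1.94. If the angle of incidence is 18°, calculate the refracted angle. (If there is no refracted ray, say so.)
sin θ₂ = (n₁/n₂)·sin θ₁ = 0.3807 → θ₂ = 22.38°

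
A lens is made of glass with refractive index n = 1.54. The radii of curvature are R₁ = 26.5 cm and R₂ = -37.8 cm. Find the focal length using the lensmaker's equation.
1/f = (n − 1)(1/R₁ − 1/R₂) → f = 28.85 cm (converging lens)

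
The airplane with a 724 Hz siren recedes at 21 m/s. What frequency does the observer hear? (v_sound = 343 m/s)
f_obs = f·v/(v + v_s) = 682.2 Hz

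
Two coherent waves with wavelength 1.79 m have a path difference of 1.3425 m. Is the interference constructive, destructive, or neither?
neither (partial) — path difference = 0.75λ, neither a whole number of wavelengths nor an odd multiple of λ/2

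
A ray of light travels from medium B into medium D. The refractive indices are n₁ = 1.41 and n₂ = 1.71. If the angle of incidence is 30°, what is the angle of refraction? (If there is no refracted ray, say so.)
sin θ₂ = (n₁/n₂)·sin θ₁ = 0.4123 → θ₂ = 24.35°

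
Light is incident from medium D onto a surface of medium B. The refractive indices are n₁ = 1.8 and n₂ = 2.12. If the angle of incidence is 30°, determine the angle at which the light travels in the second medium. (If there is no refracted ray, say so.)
sin θ₂ = (n₁/n₂)·sin θ₁ = 0.4245 → θ₂ = 25.12°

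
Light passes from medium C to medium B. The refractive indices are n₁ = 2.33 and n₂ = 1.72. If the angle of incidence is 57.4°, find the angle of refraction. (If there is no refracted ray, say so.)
sin θ₂ = (n₁/n₂)·sin θ₁ = 1.141 > 1, so there is no refracted ray — the light undergoes total internal reflection.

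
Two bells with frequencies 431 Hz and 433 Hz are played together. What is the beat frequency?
2 Hz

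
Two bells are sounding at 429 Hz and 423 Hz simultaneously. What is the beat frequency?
6 Hz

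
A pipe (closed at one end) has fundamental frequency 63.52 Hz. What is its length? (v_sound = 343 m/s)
L = v/(4f₁) = 1.35 m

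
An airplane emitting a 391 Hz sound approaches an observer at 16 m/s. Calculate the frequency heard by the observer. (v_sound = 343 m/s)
f_obs = f·v/(v − v_s) = 410.1 Hz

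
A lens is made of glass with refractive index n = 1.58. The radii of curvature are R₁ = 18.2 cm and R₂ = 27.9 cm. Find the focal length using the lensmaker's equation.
1/f = (n − 1)(1/R₁ − 1/R₂) → f = 90.26 cm (converging lens)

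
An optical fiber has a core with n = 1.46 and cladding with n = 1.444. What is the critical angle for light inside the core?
θc = arcsin(n_cladding/n_core) = 81.51°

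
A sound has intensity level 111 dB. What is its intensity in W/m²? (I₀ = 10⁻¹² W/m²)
I = I₀·10^(β/10) = 1.26 × 10⁻¹ W/m²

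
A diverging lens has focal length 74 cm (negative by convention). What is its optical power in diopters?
P = 1/f = -1.351 D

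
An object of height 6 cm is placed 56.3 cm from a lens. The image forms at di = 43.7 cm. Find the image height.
hi = (-di/do) × ho = -4.657 cm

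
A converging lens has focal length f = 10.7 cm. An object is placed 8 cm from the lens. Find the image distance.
1/di = 1/f − 1/do → di = -31.7 cm (virtual image)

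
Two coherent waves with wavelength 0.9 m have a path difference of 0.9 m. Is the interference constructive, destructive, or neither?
constructive — path difference = 1λ, a whole number of wavelengths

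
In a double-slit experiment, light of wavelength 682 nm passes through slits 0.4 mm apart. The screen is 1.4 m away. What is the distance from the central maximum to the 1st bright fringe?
y = mλL/d = 2.387 mm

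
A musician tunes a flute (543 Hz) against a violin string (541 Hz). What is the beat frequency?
2 Hz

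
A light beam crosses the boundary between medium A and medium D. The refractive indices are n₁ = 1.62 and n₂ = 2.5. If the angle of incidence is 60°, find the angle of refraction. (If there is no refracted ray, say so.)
sin θ₂ = (n₁/n₂)·sin θ₁ = 0.5612 → θ₂ = 34.14°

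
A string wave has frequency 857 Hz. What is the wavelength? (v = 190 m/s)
λ = v/f = 0.2217 m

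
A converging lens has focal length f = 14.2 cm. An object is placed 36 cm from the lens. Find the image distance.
1/di = 1/f − 1/do → di = 23.45 cm (real image)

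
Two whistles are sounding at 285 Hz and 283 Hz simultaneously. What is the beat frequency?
2 Hz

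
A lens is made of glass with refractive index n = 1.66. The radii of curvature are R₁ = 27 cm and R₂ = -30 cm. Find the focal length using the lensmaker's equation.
1/f = (n − 1)(1/R₁ − 1/R₂) → f = 21.53 cm (converging lens)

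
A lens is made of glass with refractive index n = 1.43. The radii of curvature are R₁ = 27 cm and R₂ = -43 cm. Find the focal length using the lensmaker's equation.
1/f = (n − 1)(1/R₁ − 1/R₂) → f = 38.57 cm (converging lens)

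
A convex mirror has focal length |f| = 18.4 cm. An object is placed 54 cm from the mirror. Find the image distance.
f = −18.4 cm (convex); 1/di = 1/f − 1/do → di = -13.72 cm (virtual image, behind mirror)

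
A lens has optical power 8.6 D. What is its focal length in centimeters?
f = 1/P = 11.63 cm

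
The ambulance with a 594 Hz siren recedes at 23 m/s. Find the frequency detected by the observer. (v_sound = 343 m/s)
f_obs = f·v/(v + v_s) = 556.7 Hz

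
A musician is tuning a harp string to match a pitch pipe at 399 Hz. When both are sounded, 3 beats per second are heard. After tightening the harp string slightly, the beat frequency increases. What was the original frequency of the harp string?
402 Hz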